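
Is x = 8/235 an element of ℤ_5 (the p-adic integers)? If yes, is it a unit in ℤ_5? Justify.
x ∉ ℤ_5 (v_5(x) = -1 < 0)

ℤ_5 = {x ∈ ℚ_5 : v_5(x) ≥ 0} and ℤ_5^× = {x ∈ ℤ_5 : v_5(x) = 0}. Here v_5(8/235) = v_5(num) − v_5(den) = -1; compare against these criteria.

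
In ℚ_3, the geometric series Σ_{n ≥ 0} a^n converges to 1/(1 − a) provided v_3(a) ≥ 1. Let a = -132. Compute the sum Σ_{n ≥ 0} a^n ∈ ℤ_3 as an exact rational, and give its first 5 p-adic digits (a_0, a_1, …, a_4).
Σ a^n = 1/(1 − a) = 1/133;  first 5 digits = (1, 1, 1, 2, 1)

v_3(a) = 1 ≥ 1, so the series converges in ℤ_3 to 1/(1 − a) = 1/(1 − (-132)) = 1/133. Expand this rational in ℤ_3: compute digits iteratively via d_i = x_i mod 3, x_{i+1} = (x_i − d_i)/3. The first 5 digits are (1, 1, 1, 2, 1).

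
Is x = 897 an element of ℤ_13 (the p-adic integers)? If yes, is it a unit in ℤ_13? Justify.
x ∈ ℤ_13 but not a unit; v_13(x) = 1 > 0

ℤ_13 = {x ∈ ℚ_13 : v_13(x) ≥ 0} and ℤ_13^× = {x ∈ ℤ_13 : v_13(x) = 0}. Here v_13(897) = v_13(num) − v_13(den) = 1; compare against these criteria.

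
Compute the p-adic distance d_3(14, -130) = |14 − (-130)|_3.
d_3(14, -130) = 1/9

Step 1 — x − y = 14 − (-130) = 144. Step 2 — v_3(144) = 2 (factor: 144 = (3^2 · 16); the sign does not affect v_p). Step 3 — |x − y|_3 = 3^{-2} = 1/9.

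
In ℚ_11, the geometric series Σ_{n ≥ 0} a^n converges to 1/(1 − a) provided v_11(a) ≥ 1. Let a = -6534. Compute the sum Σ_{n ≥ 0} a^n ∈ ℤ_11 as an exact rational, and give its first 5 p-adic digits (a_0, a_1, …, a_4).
Σ a^n = 1/(1 − a) = 1/6535;  first 5 digits = (1, 0, 1, 6, 0)

v_11(a) = 2 ≥ 1, so the series converges in ℤ_11 to 1/(1 − a) = 1/(1 − (-6534)) = 1/6535. Expand this rational in ℤ_11: compute digits iteratively via d_i = x_i mod 11, x_{i+1} = (x_i − d_i)/11. The first 5 digits are (1, 0, 1, 6, 0).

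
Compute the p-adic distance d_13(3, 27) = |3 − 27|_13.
d_13(3, 27) = 1

Step 1 — x − y = 3 − 27 = -24. Step 2 — v_13(-24) = 0 (factor: -24 = −(13^0 · 24); the sign does not affect v_p). Step 3 — |x − y|_13 = 13^{0} = 1.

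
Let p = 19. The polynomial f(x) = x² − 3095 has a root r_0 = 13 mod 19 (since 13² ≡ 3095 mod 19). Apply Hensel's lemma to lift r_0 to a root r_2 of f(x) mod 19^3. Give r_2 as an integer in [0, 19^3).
r_2 = 792 (mod 6859)

Hensel's recurrence: r_{i+1} = r_i − f(r_i)·(f′(r_i))^{-1} mod 19^{i+2}, with f′(x) = 2x. Iterate:
  r_0 = 13 (mod 19)
  r_1 = 70 (mod 361)
  r_2 = 792 (mod 6859)
Final: r_2 = 792, and one checks f(r_2) ≡ 0 mod 19^3.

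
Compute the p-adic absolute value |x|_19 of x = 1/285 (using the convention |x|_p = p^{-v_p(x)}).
|1/285|_19 = 19

Step 1 — compute v_19(x) by factoring powers of 19 out of the numerator and denominator: v_19(1/285) = -1. Step 2 — apply |x|_p = p^{-v_p(x)} = 19^{1} = 19.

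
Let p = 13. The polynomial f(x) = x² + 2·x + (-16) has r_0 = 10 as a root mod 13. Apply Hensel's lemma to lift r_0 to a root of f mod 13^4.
r_3 = 6965 (mod 28561)

Hensel: r_{i+1} = r_i − f(r_i)·(f′(r_i))^{-1} mod 13^{i+2}, f′(x) = 2x + 2. Iterate:
  r_0 = 10 (mod 13)
  r_1 = 36 (mod 169)
  r_2 = 374 (mod 2197)
  r_3 = 6965 (mod 28561)
Final: r = 6965 satisfies f(r) ≡ 0 mod 13^4.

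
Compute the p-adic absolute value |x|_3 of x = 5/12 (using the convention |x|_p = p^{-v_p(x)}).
|5/12|_3 = 3

Step 1 — compute v_3(x) by factoring powers of 3 out of the numerator and denominator: v_3(5/12) = -1. Step 2 — apply |x|_p = p^{-v_p(x)} = 3^{1} = 3.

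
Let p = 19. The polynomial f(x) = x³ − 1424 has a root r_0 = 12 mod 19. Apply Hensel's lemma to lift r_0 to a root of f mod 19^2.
r_1 = 145 (mod 361)

Hensel: r_{i+1} = r_i − f(r_i)/f′(r_i) mod 19^{i+2}, where f′(x) = 3x². Iterate:
  r_0 = 12 (mod 19)
  r_1 = 145 (mod 361)
Final: r = 145 with f(r) ≡ 0 mod 19^2.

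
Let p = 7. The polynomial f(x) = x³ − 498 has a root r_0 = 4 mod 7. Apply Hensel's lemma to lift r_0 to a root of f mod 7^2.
r_1 = 11 (mod 49)

Hensel: r_{i+1} = r_i − f(r_i)/f′(r_i) mod 7^{i+2}, where f′(x) = 3x². Iterate:
  r_0 = 4 (mod 7)
  r_1 = 11 (mod 49)
Final: r = 11 with f(r) ≡ 0 mod 7^2.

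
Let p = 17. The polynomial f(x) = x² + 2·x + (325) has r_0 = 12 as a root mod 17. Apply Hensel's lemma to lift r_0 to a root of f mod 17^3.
r_2 = 1338 (mod 4913)

Hensel: r_{i+1} = r_i − f(r_i)·(f′(r_i))^{-1} mod 17^{i+2}, f′(x) = 2x + 2. Iterate:
  r_0 = 12 (mod 17)
  r_1 = 182 (mod 289)
  r_2 = 1338 (mod 4913)
Final: r = 1338 satisfies f(r) ≡ 0 mod 17^3.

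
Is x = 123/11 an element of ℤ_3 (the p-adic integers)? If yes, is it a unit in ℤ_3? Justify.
x ∈ ℤ_3 but not a unit; v_3(x) = 1 > 0

ℤ_3 = {x ∈ ℚ_3 : v_3(x) ≥ 0} and ℤ_3^× = {x ∈ ℤ_3 : v_3(x) = 0}. Here v_3(123/11) = v_3(num) − v_3(den) = 1; compare against these criteria.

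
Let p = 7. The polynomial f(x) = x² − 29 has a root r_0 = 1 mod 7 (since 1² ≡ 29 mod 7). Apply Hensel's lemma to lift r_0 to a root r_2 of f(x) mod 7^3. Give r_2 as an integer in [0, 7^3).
r_2 = 260 (mod 343)

Hensel's recurrence: r_{i+1} = r_i − f(r_i)·(f′(r_i))^{-1} mod 7^{i+2}, with f′(x) = 2x. Iterate:
  r_0 = 1 (mod 7)
  r_1 = 15 (mod 49)
  r_2 = 260 (mod 343)
Final: r_2 = 260, and one checks f(r_2) ≡ 0 mod 7^3.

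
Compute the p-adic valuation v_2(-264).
v_2(-264) = 3

v_2(n) is the largest exponent k such that 2^k divides n. Factor out: -264 = -2^3 · 33. (Sign doesn't affect v_p.) So v_2(-264) = 3.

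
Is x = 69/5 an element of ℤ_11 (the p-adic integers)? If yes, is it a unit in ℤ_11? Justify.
x ∈ ℤ_11^× (unit); v_11(x) = 0

ℤ_11 = {x ∈ ℚ_11 : v_11(x) ≥ 0} and ℤ_11^× = {x ∈ ℤ_11 : v_11(x) = 0}. Here v_11(69/5) = v_11(num) − v_11(den) = 0; compare against these criteria.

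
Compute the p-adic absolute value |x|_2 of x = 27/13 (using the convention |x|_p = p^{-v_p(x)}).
|27/13|_2 = 1

Step 1 — compute v_2(x) by factoring powers of 2 out of the numerator and denominator: v_2(27/13) = 0. Step 2 — apply |x|_p = p^{-v_p(x)} = 2^{0} = 1.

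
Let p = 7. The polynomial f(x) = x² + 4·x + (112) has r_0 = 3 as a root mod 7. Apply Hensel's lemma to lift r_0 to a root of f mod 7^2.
r_1 = 24 (mod 49)

Hensel: r_{i+1} = r_i − f(r_i)·(f′(r_i))^{-1} mod 7^{i+2}, f′(x) = 2x + 4. Iterate:
  r_0 = 3 (mod 7)
  r_1 = 24 (mod 49)
Final: r = 24 satisfies f(r) ≡ 0 mod 7^2.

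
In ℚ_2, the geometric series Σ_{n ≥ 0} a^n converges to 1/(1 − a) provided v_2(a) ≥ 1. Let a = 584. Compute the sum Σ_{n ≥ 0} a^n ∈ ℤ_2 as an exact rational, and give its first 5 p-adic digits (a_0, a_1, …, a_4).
Σ a^n = 1/(1 − a) = -1/583;  first 5 digits = (1, 0, 0, 1, 0)

v_2(a) = 3 ≥ 1, so the series converges in ℤ_2 to 1/(1 − a) = 1/(1 − 584) = -1/583. Expand this rational in ℤ_2: compute digits iteratively via d_i = x_i mod 2, x_{i+1} = (x_i − d_i)/2. The first 5 digits are (1, 0, 0, 1, 0).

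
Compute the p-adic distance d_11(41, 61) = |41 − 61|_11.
d_11(41, 61) = 1

Step 1 — x − y = 41 − 61 = -20. Step 2 — v_11(-20) = 0 (factor: -20 = −(11^0 · 20); the sign does not affect v_p). Step 3 — |x − y|_11 = 11^{0} = 1.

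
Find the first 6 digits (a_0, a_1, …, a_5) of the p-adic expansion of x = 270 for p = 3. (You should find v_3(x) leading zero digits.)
(a_0, …, a_5) = (0, 0, 0, 1, 0, 1)

v_3(270) = 3, so a_0 = ... = a_2 = 0. Factor out: x = 3^3 · u with u = 10 a unit in ℤ_3. Expand u iteratively via a_{v+i} = u_i mod 3, u_{i+1} = (u_i − a_{v+i})/3:
  u_0 = 10;  a_3 = 1;  u_1 = (u_0 − 1)/3 = 3
  u_1 = 3;  a_4 = 0;  u_2 = (u_1 − 0)/3 = 1
  u_2 = 1;  a_5 = 1;  u_3 = (u_2 − 1)/3 = 0
Digits: (0, 0, 0, 1, 0, 1).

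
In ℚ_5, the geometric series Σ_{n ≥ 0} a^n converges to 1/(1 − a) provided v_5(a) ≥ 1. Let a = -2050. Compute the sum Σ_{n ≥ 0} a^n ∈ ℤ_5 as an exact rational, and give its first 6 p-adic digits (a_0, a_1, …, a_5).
Σ a^n = 1/(1 − a) = 1/2051;  first 6 digits = (1, 0, 3, 3, 0, 4)

v_5(a) = 2 ≥ 1, so the series converges in ℤ_5 to 1/(1 − a) = 1/(1 − (-2050)) = 1/2051. Expand this rational in ℤ_5: compute digits iteratively via d_i = x_i mod 5, x_{i+1} = (x_i − d_i)/5. The first 6 digits are (1, 0, 3, 3, 0, 4).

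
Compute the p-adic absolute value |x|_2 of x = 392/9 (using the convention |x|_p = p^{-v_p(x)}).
|392/9|_2 = 1/8

Step 1 — compute v_2(x) by factoring powers of 2 out of the numerator and denominator: v_2(392/9) = 3. Step 2 — apply |x|_p = p^{-v_p(x)} = 2^{-3} = 1/8.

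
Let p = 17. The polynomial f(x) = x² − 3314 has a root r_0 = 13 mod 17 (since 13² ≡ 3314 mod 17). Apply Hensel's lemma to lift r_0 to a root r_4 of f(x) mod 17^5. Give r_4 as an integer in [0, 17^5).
r_4 = 712908 (mod 1419857)

Hensel's recurrence: r_{i+1} = r_i − f(r_i)·(f′(r_i))^{-1} mod 17^{i+2}, with f′(x) = 2x. Iterate:
  r_0 = 13 (mod 17)
  r_1 = 234 (mod 289)
  r_2 = 523 (mod 4913)
  r_3 = 44740 (mod 83521)
  r_4 = 712908 (mod 1419857)
Final: r_4 = 712908, and one checks f(r_4) ≡ 0 mod 17^5.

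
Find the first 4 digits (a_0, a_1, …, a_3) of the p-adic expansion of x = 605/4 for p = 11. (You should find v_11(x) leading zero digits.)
(a_0, …, a_3) = (0, 0, 4, 8)

v_11(605/4) = 2, so a_0 = ... = a_1 = 0. Factor out: x = 11^2 · u with u = 5/4 a unit in ℤ_11. Expand u iteratively via a_{v+i} = u_i mod 11, u_{i+1} = (u_i − a_{v+i})/11:
  u_0 = 5/4;  a_2 = 4;  u_1 = (u_0 − 4)/11 = -1/4
  u_1 = -1/4;  a_3 = 8;  u_2 = (u_1 − 8)/11 = -3/4
Digits: (0, 0, 4, 8).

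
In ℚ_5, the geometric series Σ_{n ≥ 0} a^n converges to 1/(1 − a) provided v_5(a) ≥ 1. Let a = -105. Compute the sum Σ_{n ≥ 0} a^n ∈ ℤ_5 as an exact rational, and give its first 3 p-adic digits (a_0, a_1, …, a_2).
Σ a^n = 1/(1 − a) = 1/106;  first 3 digits = (1, 4, 1)

v_5(a) = 1 ≥ 1, so the series converges in ℤ_5 to 1/(1 − a) = 1/(1 − (-105)) = 1/106. Expand this rational in ℤ_5: compute digits iteratively via d_i = x_i mod 5, x_{i+1} = (x_i − d_i)/5. The first 3 digits are (1, 4, 1).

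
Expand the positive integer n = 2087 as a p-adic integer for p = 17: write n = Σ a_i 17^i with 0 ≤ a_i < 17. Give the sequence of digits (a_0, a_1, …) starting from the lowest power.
(a_0, a_1, …) = (13, 3, 7)

Repeated division by 17 gives the digits low-to-high: 2087 = 13 + 3·17^1 + 7·17^2. Digit sequence: (13, 3, 7).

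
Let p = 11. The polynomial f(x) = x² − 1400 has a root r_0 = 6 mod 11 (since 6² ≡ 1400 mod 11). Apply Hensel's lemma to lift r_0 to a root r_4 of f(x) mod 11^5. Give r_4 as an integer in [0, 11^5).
r_4 = 82440 (mod 161051)

Hensel's recurrence: r_{i+1} = r_i − f(r_i)·(f′(r_i))^{-1} mod 11^{i+2}, with f′(x) = 2x. Iterate:
  r_0 = 6 (mod 11)
  r_1 = 39 (mod 121)
  r_2 = 1249 (mod 1331)
  r_3 = 9235 (mod 14641)
  r_4 = 82440 (mod 161051)
Final: r_4 = 82440, and one checks f(r_4) ≡ 0 mod 11^5.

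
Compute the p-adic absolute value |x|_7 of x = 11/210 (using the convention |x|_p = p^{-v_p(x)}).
|11/210|_7 = 7

Step 1 — compute v_7(x) by factoring powers of 7 out of the numerator and denominator: v_7(11/210) = -1. Step 2 — apply |x|_p = p^{-v_p(x)} = 7^{1} = 7.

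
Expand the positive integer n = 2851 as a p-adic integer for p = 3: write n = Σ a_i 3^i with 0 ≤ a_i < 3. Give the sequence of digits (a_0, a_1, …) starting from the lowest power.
(a_0, a_1, …) = (1, 2, 1, 0, 2, 2, 0, 1)

Repeated division by 3 gives the digits low-to-high: 2851 = 1 + 2·3^1 + 1·3^2 + 2·3^4 + 2·3^5 + 1·3^7. Digit sequence: (1, 2, 1, 0, 2, 2, 0, 1).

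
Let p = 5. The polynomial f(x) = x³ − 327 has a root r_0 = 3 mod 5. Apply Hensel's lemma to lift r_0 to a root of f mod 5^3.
r_2 = 28 (mod 125)

Hensel: r_{i+1} = r_i − f(r_i)/f′(r_i) mod 5^{i+2}, where f′(x) = 3x². Iterate:
  r_0 = 3 (mod 5)
  r_1 = 3 (mod 25)
  r_2 = 28 (mod 125)
Final: r = 28 with f(r) ≡ 0 mod 5^3.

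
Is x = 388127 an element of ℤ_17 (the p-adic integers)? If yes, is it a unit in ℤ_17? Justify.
x ∈ ℤ_17 but not a unit; v_17(x) = 3 > 0

ℤ_17 = {x ∈ ℚ_17 : v_17(x) ≥ 0} and ℤ_17^× = {x ∈ ℤ_17 : v_17(x) = 0}. Here v_17(388127) = v_17(num) − v_17(den) = 3; compare against these criteria.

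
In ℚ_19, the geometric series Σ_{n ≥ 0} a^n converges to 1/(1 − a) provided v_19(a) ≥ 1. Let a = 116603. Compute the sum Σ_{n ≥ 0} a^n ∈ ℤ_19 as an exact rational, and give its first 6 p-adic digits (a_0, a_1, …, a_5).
Σ a^n = 1/(1 − a) = -1/116602;  first 6 digits = (1, 0, 0, 17, 0, 0)

v_19(a) = 3 ≥ 1, so the series converges in ℤ_19 to 1/(1 − a) = 1/(1 − 116603) = -1/116602. Expand this rational in ℤ_19: compute digits iteratively via d_i = x_i mod 19, x_{i+1} = (x_i − d_i)/19. The first 6 digits are (1, 0, 0, 17, 0, 0).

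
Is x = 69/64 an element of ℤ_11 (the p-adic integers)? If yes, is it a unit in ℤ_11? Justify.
x ∈ ℤ_11^× (unit); v_11(x) = 0

ℤ_11 = {x ∈ ℚ_11 : v_11(x) ≥ 0} and ℤ_11^× = {x ∈ ℤ_11 : v_11(x) = 0}. Here v_11(69/64) = v_11(num) − v_11(den) = 0; compare against these criteria.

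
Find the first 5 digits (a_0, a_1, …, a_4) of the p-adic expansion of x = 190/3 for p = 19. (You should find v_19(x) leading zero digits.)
(a_0, …, a_4) = (0, 16, 12, 12, 12)

v_19(190/3) = 1, so a_0 = ... = a_0 = 0. Factor out: x = 19^1 · u with u = 10/3 a unit in ℤ_19. Expand u iteratively via a_{v+i} = u_i mod 19, u_{i+1} = (u_i − a_{v+i})/19:
  u_0 = 10/3;  a_1 = 16;  u_1 = (u_0 − 16)/19 = -2/3
  u_1 = -2/3;  a_2 = 12;  u_2 = (u_1 − 12)/19 = -2/3
  u_2 = -2/3;  a_3 = 12;  u_3 = (u_2 − 12)/19 = -2/3
  u_3 = -2/3;  a_4 = 12;  u_4 = (u_3 − 12)/19 = -2/3
Digits: (0, 16, 12, 12, 12).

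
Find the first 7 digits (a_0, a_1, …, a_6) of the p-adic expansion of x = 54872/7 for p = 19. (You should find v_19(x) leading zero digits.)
(a_0, …, a_6) = (0, 0, 0, 12, 13, 2, 8)

v_19(54872/7) = 3, so a_0 = ... = a_2 = 0. Factor out: x = 19^3 · u with u = 8/7 a unit in ℤ_19. Expand u iteratively via a_{v+i} = u_i mod 19, u_{i+1} = (u_i − a_{v+i})/19:
  u_0 = 8/7;  a_3 = 12;  u_1 = (u_0 − 12)/19 = -4/7
  u_1 = -4/7;  a_4 = 13;  u_2 = (u_1 − 13)/19 = -5/7
  u_2 = -5/7;  a_5 = 2;  u_3 = (u_2 − 2)/19 = -1/7
  u_3 = -1/7;  a_6 = 8;  u_4 = (u_3 − 8)/19 = -3/7
Digits: (0, 0, 0, 12, 13, 2, 8).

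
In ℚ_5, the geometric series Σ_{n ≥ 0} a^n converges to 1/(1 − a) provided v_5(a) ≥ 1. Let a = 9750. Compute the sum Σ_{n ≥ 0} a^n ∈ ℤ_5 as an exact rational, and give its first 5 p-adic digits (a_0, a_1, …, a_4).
Σ a^n = 1/(1 − a) = -1/9749;  first 5 digits = (1, 0, 0, 3, 0)

v_5(a) = 3 ≥ 1, so the series converges in ℤ_5 to 1/(1 − a) = 1/(1 − 9750) = -1/9749. Expand this rational in ℤ_5: compute digits iteratively via d_i = x_i mod 5, x_{i+1} = (x_i − d_i)/5. The first 5 digits are (1, 0, 0, 3, 0).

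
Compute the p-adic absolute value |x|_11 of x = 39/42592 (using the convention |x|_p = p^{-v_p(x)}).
|39/42592|_11 = 1331

Step 1 — compute v_11(x) by factoring powers of 11 out of the numerator and denominator: v_11(39/42592) = -3. Step 2 — apply |x|_p = p^{-v_p(x)} = 11^{3} = 1331.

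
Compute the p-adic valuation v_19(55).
v_19(55) = 0

v_19(n) is the largest exponent k such that 19^k divides n. Factor out: 55 = 19^0 · 55. (Sign doesn't affect v_p.) So v_19(55) = 0.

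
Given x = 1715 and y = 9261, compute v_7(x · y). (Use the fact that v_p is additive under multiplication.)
v_7(15882615) = 6

v_p(x) = 3 (factor: 1715 = 7^3 · 5); v_p(y) = 3 (factor: 9261 = 7^3 · 27). Additivity: v_p(xy) = v_p(x) + v_p(y) = 3 + 3 = 6. (Direct check: xy = 15882615 = 7^6 · (135).)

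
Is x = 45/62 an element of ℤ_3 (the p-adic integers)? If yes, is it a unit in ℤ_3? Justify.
x ∈ ℤ_3 but not a unit; v_3(x) = 2 > 0

ℤ_3 = {x ∈ ℚ_3 : v_3(x) ≥ 0} and ℤ_3^× = {x ∈ ℤ_3 : v_3(x) = 0}. Here v_3(45/62) = v_3(num) − v_3(den) = 2; compare against these criteria.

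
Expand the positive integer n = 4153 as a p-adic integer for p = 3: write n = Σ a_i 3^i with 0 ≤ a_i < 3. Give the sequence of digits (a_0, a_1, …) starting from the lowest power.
(a_0, a_1, …) = (1, 1, 2, 0, 0, 2, 2, 1)

Repeated division by 3 gives the digits low-to-high: 4153 = 1 + 1·3^1 + 2·3^2 + 2·3^5 + 2·3^6 + 1·3^7. Digit sequence: (1, 1, 2, 0, 0, 2, 2, 1).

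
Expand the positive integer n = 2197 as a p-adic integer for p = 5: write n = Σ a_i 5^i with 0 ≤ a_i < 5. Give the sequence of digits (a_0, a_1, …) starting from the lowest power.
(a_0, a_1, …) = (2, 4, 2, 2, 3)

Repeated division by 5 gives the digits low-to-high: 2197 = 2 + 4·5^1 + 2·5^2 + 2·5^3 + 3·5^4. Digit sequence: (2, 4, 2, 2, 3).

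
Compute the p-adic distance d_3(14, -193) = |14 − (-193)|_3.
d_3(14, -193) = 1/9

Step 1 — x − y = 14 − (-193) = 207. Step 2 — v_3(207) = 2 (factor: 207 = (3^2 · 23); the sign does not affect v_p). Step 3 — |x − y|_3 = 3^{-2} = 1/9.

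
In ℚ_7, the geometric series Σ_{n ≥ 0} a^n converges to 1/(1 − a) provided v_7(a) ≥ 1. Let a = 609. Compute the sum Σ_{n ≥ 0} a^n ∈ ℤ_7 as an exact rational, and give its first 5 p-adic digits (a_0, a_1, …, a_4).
Σ a^n = 1/(1 − a) = -1/608;  first 5 digits = (1, 3, 0, 4, 3)

v_7(a) = 1 ≥ 1, so the series converges in ℤ_7 to 1/(1 − a) = 1/(1 − 609) = -1/608. Expand this rational in ℤ_7: compute digits iteratively via d_i = x_i mod 7, x_{i+1} = (x_i − d_i)/7. The first 5 digits are (1, 3, 0, 4, 3).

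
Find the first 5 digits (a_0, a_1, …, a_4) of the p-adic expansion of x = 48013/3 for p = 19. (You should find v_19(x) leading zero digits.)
(a_0, …, a_4) = (0, 0, 0, 15, 12)

v_19(48013/3) = 3, so a_0 = ... = a_2 = 0. Factor out: x = 19^3 · u with u = 7/3 a unit in ℤ_19. Expand u iteratively via a_{v+i} = u_i mod 19, u_{i+1} = (u_i − a_{v+i})/19:
  u_0 = 7/3;  a_3 = 15;  u_1 = (u_0 − 15)/19 = -2/3
  u_1 = -2/3;  a_4 = 12;  u_2 = (u_1 − 12)/19 = -2/3
Digits: (0, 0, 0, 15, 12).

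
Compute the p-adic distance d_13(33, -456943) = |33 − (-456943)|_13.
d_13(33, -456943) = 1/28561

Step 1 — x − y = 33 − (-456943) = 456976. Step 2 — v_13(456976) = 4 (factor: 456976 = (13^4 · 16); the sign does not affect v_p). Step 3 — |x − y|_13 = 13^{-4} = 1/28561.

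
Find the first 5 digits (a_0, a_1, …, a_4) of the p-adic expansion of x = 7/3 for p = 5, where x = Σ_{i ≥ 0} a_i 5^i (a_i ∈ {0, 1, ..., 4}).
(a_0, …, a_4) = (4, 3, 1, 3, 1)

v_5(7/3) = 0 (numerator and denominator both coprime to 5), so x ∈ ℤ_5^×. Compute digits iteratively via a_i = x_i mod 5, x_{i+1} = (x_i − a_i)/5, with x_0 = x:
  x_0 = 7/3;  a_0 = 4;  x_1 = (x_0 − 4)/5 = -1/3
  x_1 = -1/3;  a_1 = 3;  x_2 = (x_1 − 3)/5 = -2/3
  x_2 = -2/3;  a_2 = 1;  x_3 = (x_2 − 1)/5 = -1/3
  x_3 = -1/3;  a_3 = 3;  x_4 = (x_3 − 3)/5 = -2/3
  x_4 = -2/3;  a_4 = 1;  x_5 = (x_4 − 1)/5 = -1/3
Digits: (4, 3, 1, 3, 1).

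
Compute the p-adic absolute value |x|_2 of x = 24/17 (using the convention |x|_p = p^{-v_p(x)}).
|24/17|_2 = 1/8

Step 1 — compute v_2(x) by factoring powers of 2 out of the numerator and denominator: v_2(24/17) = 3. Step 2 — apply |x|_p = p^{-v_p(x)} = 2^{-3} = 1/8.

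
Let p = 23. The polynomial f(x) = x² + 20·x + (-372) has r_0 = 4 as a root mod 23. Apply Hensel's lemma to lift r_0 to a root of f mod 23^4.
r_3 = 186373 (mod 279841)

Hensel: r_{i+1} = r_i − f(r_i)·(f′(r_i))^{-1} mod 23^{i+2}, f′(x) = 2x + 20. Iterate:
  r_0 = 4 (mod 23)
  r_1 = 165 (mod 529)
  r_2 = 3868 (mod 12167)
  r_3 = 186373 (mod 279841)
Final: r = 186373 satisfies f(r) ≡ 0 mod 23^4.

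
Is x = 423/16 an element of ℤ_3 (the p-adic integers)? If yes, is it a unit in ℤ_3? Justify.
x ∈ ℤ_3 but not a unit; v_3(x) = 2 > 0

ℤ_3 = {x ∈ ℚ_3 : v_3(x) ≥ 0} and ℤ_3^× = {x ∈ ℤ_3 : v_3(x) = 0}. Here v_3(423/16) = v_3(num) − v_3(den) = 2; compare against these criteria.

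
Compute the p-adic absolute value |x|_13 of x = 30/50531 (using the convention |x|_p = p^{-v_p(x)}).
|30/50531|_13 = 2197

Step 1 — compute v_13(x) by factoring powers of 13 out of the numerator and denominator: v_13(30/50531) = -3. Step 2 — apply |x|_p = p^{-v_p(x)} = 13^{3} = 2197.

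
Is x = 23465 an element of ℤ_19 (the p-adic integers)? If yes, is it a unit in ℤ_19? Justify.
x ∈ ℤ_19 but not a unit; v_19(x) = 2 > 0

ℤ_19 = {x ∈ ℚ_19 : v_19(x) ≥ 0} and ℤ_19^× = {x ∈ ℤ_19 : v_19(x) = 0}. Here v_19(23465) = v_19(num) − v_19(den) = 2; compare against these criteria.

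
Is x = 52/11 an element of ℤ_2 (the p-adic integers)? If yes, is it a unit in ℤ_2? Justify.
x ∈ ℤ_2 but not a unit; v_2(x) = 2 > 0

ℤ_2 = {x ∈ ℚ_2 : v_2(x) ≥ 0} and ℤ_2^× = {x ∈ ℤ_2 : v_2(x) = 0}. Here v_2(52/11) = v_2(num) − v_2(den) = 2; compare against these criteria.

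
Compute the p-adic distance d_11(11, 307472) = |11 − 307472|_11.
d_11(11, 307472) = 1/14641

Step 1 — x − y = 11 − 307472 = -307461. Step 2 — v_11(-307461) = 4 (factor: -307461 = −(11^4 · 21); the sign does not affect v_p). Step 3 — |x − y|_11 = 11^{-4} = 1/14641.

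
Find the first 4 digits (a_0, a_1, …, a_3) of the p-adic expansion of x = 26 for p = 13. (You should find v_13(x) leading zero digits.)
(a_0, …, a_3) = (0, 2, 0, 0)

v_13(26) = 1, so a_0 = ... = a_0 = 0. Factor out: x = 13^1 · u with u = 2 a unit in ℤ_13. Expand u iteratively via a_{v+i} = u_i mod 13, u_{i+1} = (u_i − a_{v+i})/13:
  u_0 = 2;  a_1 = 2;  u_1 = (u_0 − 2)/13 = 0
  u_1 = 0;  a_2 = 0;  u_2 = (u_1 − 0)/13 = 0
  u_2 = 0;  a_3 = 0;  u_3 = (u_2 − 0)/13 = 0
Digits: (0, 2, 0, 0).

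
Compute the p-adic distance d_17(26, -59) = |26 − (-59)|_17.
d_17(26, -59) = 1/17

Step 1 — x − y = 26 − (-59) = 85. Step 2 — v_17(85) = 1 (factor: 85 = (17^1 · 5); the sign does not affect v_p). Step 3 — |x − y|_17 = 17^{-1} = 1/17.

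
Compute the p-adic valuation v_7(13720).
v_7(13720) = 3

v_7(n) is the largest exponent k such that 7^k divides n. Factor out: 13720 = 7^3 · 40. (Sign doesn't affect v_p.) So v_7(13720) = 3.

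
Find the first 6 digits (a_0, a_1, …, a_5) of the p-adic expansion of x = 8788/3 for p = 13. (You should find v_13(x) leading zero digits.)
(a_0, …, a_5) = (0, 0, 0, 10, 8, 8)

v_13(8788/3) = 3, so a_0 = ... = a_2 = 0. Factor out: x = 13^3 · u with u = 4/3 a unit in ℤ_13. Expand u iteratively via a_{v+i} = u_i mod 13, u_{i+1} = (u_i − a_{v+i})/13:
  u_0 = 4/3;  a_3 = 10;  u_1 = (u_0 − 10)/13 = -2/3
  u_1 = -2/3;  a_4 = 8;  u_2 = (u_1 − 8)/13 = -2/3
  u_2 = -2/3;  a_5 = 8;  u_3 = (u_2 − 8)/13 = -2/3
Digits: (0, 0, 0, 10, 8, 8).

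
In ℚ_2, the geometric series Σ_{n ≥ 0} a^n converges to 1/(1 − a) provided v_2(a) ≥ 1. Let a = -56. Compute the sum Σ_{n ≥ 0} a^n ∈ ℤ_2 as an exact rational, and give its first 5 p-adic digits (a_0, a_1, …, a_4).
Σ a^n = 1/(1 − a) = 1/57;  first 5 digits = (1, 0, 0, 1, 0)

v_2(a) = 3 ≥ 1, so the series converges in ℤ_2 to 1/(1 − a) = 1/(1 − (-56)) = 1/57. Expand this rational in ℤ_2: compute digits iteratively via d_i = x_i mod 2, x_{i+1} = (x_i − d_i)/2. The first 5 digits are (1, 0, 0, 1, 0).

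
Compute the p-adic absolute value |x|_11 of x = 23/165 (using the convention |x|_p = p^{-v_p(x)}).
|23/165|_11 = 11

Step 1 — compute v_11(x) by factoring powers of 11 out of the numerator and denominator: v_11(23/165) = -1. Step 2 — apply |x|_p = p^{-v_p(x)} = 11^{1} = 11.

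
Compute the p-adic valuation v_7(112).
v_7(112) = 1

v_7(n) is the largest exponent k such that 7^k divides n. Factor out: 112 = 7^1 · 16. (Sign doesn't affect v_p.) So v_7(112) = 1.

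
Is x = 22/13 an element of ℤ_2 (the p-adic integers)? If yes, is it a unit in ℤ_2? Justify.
x ∈ ℤ_2 but not a unit; v_2(x) = 1 > 0

ℤ_2 = {x ∈ ℚ_2 : v_2(x) ≥ 0} and ℤ_2^× = {x ∈ ℤ_2 : v_2(x) = 0}. Here v_2(22/13) = v_2(num) − v_2(den) = 1; compare against these criteria.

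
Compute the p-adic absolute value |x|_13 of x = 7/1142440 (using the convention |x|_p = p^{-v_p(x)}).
|7/1142440|_13 = 28561

Step 1 — compute v_13(x) by factoring powers of 13 out of the numerator and denominator: v_13(7/1142440) = -4. Step 2 — apply |x|_p = p^{-v_p(x)} = 13^{4} = 28561.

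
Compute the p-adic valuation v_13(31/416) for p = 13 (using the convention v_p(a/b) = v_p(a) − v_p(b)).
v_13(31/416) = -1

Factor powers of 13 from the numerator and denominator of the reduced fraction: 31 = 13^0 · 31 and 416 = 13^1 · 32. Apply v_p(a/b) = v_p(a) − v_p(b): v_13(31/416) = 0 − 1 = -1.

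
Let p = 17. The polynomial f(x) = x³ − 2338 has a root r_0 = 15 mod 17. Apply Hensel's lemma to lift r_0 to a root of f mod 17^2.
r_1 = 49 (mod 289)

Hensel: r_{i+1} = r_i − f(r_i)/f′(r_i) mod 17^{i+2}, where f′(x) = 3x². Iterate:
  r_0 = 15 (mod 17)
  r_1 = 49 (mod 289)
Final: r = 49 with f(r) ≡ 0 mod 17^2.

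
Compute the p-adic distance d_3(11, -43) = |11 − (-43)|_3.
d_3(11, -43) = 1/27

Step 1 — x − y = 11 − (-43) = 54. Step 2 — v_3(54) = 3 (factor: 54 = (3^3 · 2); the sign does not affect v_p). Step 3 — |x − y|_3 = 3^{-3} = 1/27.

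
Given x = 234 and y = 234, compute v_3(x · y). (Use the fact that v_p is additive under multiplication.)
v_3(54756) = 4

v_p(x) = 2 (factor: 234 = 3^2 · 26); v_p(y) = 2 (factor: 234 = 3^2 · 26). Additivity: v_p(xy) = v_p(x) + v_p(y) = 2 + 2 = 4. (Direct check: xy = 54756 = 3^4 · (676).)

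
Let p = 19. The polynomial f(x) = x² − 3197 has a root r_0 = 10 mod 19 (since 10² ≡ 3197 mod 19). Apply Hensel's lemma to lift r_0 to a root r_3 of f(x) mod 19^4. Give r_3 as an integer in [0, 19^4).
r_3 = 99494 (mod 130321)

Hensel's recurrence: r_{i+1} = r_i − f(r_i)·(f′(r_i))^{-1} mod 19^{i+2}, with f′(x) = 2x. Iterate:
  r_0 = 10 (mod 19)
  r_1 = 219 (mod 361)
  r_2 = 3468 (mod 6859)
  r_3 = 99494 (mod 130321)
Final: r_3 = 99494, and one checks f(r_3) ≡ 0 mod 19^4.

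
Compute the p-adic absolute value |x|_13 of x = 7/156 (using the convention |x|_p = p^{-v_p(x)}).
|7/156|_13 = 13

Step 1 — compute v_13(x) by factoring powers of 13 out of the numerator and denominator: v_13(7/156) = -1. Step 2 — apply |x|_p = p^{-v_p(x)} = 13^{1} = 13.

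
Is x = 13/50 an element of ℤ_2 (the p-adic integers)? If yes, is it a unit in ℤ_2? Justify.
x ∉ ℤ_2 (v_2(x) = -1 < 0)

ℤ_2 = {x ∈ ℚ_2 : v_2(x) ≥ 0} and ℤ_2^× = {x ∈ ℤ_2 : v_2(x) = 0}. Here v_2(13/50) = v_2(num) − v_2(den) = -1; compare against these criteria.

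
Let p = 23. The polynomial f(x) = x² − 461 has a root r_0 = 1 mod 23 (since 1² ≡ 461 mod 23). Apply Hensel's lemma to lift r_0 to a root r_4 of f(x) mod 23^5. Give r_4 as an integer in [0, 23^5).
r_4 = 1299984 (mod 6436343)

Hensel's recurrence: r_{i+1} = r_i − f(r_i)·(f′(r_i))^{-1} mod 23^{i+2}, with f′(x) = 2x. Iterate:
  r_0 = 1 (mod 23)
  r_1 = 231 (mod 529)
  r_2 = 10282 (mod 12167)
  r_3 = 180620 (mod 279841)
  r_4 = 1299984 (mod 6436343)
Final: r_4 = 1299984, and one checks f(r_4) ≡ 0 mod 23^5.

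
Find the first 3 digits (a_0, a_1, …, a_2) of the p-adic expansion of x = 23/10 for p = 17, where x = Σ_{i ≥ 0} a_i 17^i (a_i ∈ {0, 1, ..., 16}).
(a_0, …, a_2) = (4, 5, 15)

v_17(23/10) = 0 (numerator and denominator both coprime to 17), so x ∈ ℤ_17^×. Compute digits iteratively via a_i = x_i mod 17, x_{i+1} = (x_i − a_i)/17, with x_0 = x:
  x_0 = 23/10;  a_0 = 4;  x_1 = (x_0 − 4)/17 = -1/10
  x_1 = -1/10;  a_1 = 5;  x_2 = (x_1 − 5)/17 = -3/10
  x_2 = -3/10;  a_2 = 15;  x_3 = (x_2 − 15)/17 = -9/10
Digits: (4, 5, 15).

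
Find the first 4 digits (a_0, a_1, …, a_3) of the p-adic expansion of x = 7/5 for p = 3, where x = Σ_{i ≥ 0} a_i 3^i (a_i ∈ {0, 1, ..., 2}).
(a_0, …, a_3) = (2, 1, 2, 1)

v_3(7/5) = 0 (numerator and denominator both coprime to 3), so x ∈ ℤ_3^×. Compute digits iteratively via a_i = x_i mod 3, x_{i+1} = (x_i − a_i)/3, with x_0 = x:
  x_0 = 7/5;  a_0 = 2;  x_1 = (x_0 − 2)/3 = -1/5
  x_1 = -1/5;  a_1 = 1;  x_2 = (x_1 − 1)/3 = -2/5
  x_2 = -2/5;  a_2 = 2;  x_3 = (x_2 − 2)/3 = -4/5
  x_3 = -4/5;  a_3 = 1;  x_4 = (x_3 − 1)/3 = -3/5
Digits: (2, 1, 2, 1).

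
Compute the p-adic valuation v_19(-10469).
v_19(-10469) = 2

v_19(n) is the largest exponent k such that 19^k divides n. Factor out: -10469 = -19^2 · 29. (Sign doesn't affect v_p.) So v_19(-10469) = 2.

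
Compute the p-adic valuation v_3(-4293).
v_3(-4293) = 4

v_3(n) is the largest exponent k such that 3^k divides n. Factor out: -4293 = -3^4 · 53. (Sign doesn't affect v_p.) So v_3(-4293) = 4.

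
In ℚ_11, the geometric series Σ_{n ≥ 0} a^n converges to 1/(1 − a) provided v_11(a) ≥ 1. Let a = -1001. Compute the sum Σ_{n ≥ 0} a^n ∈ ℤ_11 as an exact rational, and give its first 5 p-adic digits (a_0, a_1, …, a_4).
Σ a^n = 1/(1 − a) = 1/1002;  first 5 digits = (1, 8, 0, 10, 7)

v_11(a) = 1 ≥ 1, so the series converges in ℤ_11 to 1/(1 − a) = 1/(1 − (-1001)) = 1/1002. Expand this rational in ℤ_11: compute digits iteratively via d_i = x_i mod 11, x_{i+1} = (x_i − d_i)/11. The first 5 digits are (1, 8, 0, 10, 7).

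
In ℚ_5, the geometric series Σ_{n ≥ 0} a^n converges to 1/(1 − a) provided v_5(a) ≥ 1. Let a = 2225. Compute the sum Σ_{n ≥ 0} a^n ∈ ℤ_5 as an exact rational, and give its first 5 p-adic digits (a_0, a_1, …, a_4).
Σ a^n = 1/(1 − a) = -1/2224;  first 5 digits = (1, 0, 4, 2, 4)

v_5(a) = 2 ≥ 1, so the series converges in ℤ_5 to 1/(1 − a) = 1/(1 − 2225) = -1/2224. Expand this rational in ℤ_5: compute digits iteratively via d_i = x_i mod 5, x_{i+1} = (x_i − d_i)/5. The first 5 digits are (1, 0, 4, 2, 4).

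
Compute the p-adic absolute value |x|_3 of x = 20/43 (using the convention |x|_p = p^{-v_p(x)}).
|20/43|_3 = 1

Step 1 — compute v_3(x) by factoring powers of 3 out of the numerator and denominator: v_3(20/43) = 0. Step 2 — apply |x|_p = p^{-v_p(x)} = 3^{0} = 1.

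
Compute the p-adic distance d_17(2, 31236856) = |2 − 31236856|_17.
d_17(2, 31236856) = 1/1419857

Step 1 — x − y = 2 − 31236856 = -31236854. Step 2 — v_17(-31236854) = 5 (factor: -31236854 = −(17^5 · 22); the sign does not affect v_p). Step 3 — |x − y|_17 = 17^{-5} = 1/1419857.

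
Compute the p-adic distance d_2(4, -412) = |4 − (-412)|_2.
d_2(4, -412) = 1/32

Step 1 — x − y = 4 − (-412) = 416. Step 2 — v_2(416) = 5 (factor: 416 = (2^5 · 13); the sign does not affect v_p). Step 3 — |x − y|_2 = 2^{-5} = 1/32.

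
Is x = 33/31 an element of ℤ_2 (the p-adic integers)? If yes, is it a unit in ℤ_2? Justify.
x ∈ ℤ_2^× (unit); v_2(x) = 0

ℤ_2 = {x ∈ ℚ_2 : v_2(x) ≥ 0} and ℤ_2^× = {x ∈ ℤ_2 : v_2(x) = 0}. Here v_2(33/31) = v_2(num) − v_2(den) = 0; compare against these criteria.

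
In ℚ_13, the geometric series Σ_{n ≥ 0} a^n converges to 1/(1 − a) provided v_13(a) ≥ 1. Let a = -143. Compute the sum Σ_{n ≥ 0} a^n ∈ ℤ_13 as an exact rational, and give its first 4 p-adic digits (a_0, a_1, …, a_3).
Σ a^n = 1/(1 − a) = 1/144;  first 4 digits = (1, 2, 3, 4)

v_13(a) = 1 ≥ 1, so the series converges in ℤ_13 to 1/(1 − a) = 1/(1 − (-143)) = 1/144. Expand this rational in ℤ_13: compute digits iteratively via d_i = x_i mod 13, x_{i+1} = (x_i − d_i)/13. The first 4 digits are (1, 2, 3, 4).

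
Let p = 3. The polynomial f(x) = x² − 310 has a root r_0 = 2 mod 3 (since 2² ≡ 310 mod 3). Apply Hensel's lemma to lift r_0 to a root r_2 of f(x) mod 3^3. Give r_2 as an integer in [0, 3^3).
r_2 = 11 (mod 27)

Hensel's recurrence: r_{i+1} = r_i − f(r_i)·(f′(r_i))^{-1} mod 3^{i+2}, with f′(x) = 2x. Iterate:
  r_0 = 2 (mod 3)
  r_1 = 2 (mod 9)
  r_2 = 11 (mod 27)
Final: r_2 = 11, and one checks f(r_2) ≡ 0 mod 3^3.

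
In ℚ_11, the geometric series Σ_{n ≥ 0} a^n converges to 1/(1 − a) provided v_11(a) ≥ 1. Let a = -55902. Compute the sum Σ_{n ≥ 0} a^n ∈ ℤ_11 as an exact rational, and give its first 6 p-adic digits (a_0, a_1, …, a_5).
Σ a^n = 1/(1 − a) = 1/55903;  first 6 digits = (1, 0, 0, 2, 7, 10)

v_11(a) = 3 ≥ 1, so the series converges in ℤ_11 to 1/(1 − a) = 1/(1 − (-55902)) = 1/55903. Expand this rational in ℤ_11: compute digits iteratively via d_i = x_i mod 11, x_{i+1} = (x_i − d_i)/11. The first 6 digits are (1, 0, 0, 2, 7, 10).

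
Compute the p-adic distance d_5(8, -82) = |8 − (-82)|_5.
d_5(8, -82) = 1/5

Step 1 — x − y = 8 − (-82) = 90. Step 2 — v_5(90) = 1 (factor: 90 = (5^1 · 18); the sign does not affect v_p). Step 3 — |x − y|_5 = 5^{-1} = 1/5.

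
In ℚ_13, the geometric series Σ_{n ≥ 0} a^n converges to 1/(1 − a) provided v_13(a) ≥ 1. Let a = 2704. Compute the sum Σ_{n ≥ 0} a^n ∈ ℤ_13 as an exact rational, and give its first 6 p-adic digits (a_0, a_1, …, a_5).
Σ a^n = 1/(1 − a) = -1/2703;  first 6 digits = (1, 0, 3, 1, 9, 6)

v_13(a) = 2 ≥ 1, so the series converges in ℤ_13 to 1/(1 − a) = 1/(1 − 2704) = -1/2703. Expand this rational in ℤ_13: compute digits iteratively via d_i = x_i mod 13, x_{i+1} = (x_i − d_i)/13. The first 6 digits are (1, 0, 3, 1, 9, 6).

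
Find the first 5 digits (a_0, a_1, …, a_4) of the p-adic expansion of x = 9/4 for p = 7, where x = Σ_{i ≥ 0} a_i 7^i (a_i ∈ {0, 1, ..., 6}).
(a_0, …, a_4) = (4, 5, 1, 5, 1)

v_7(9/4) = 0 (numerator and denominator both coprime to 7), so x ∈ ℤ_7^×. Compute digits iteratively via a_i = x_i mod 7, x_{i+1} = (x_i − a_i)/7, with x_0 = x:
  x_0 = 9/4;  a_0 = 4;  x_1 = (x_0 − 4)/7 = -1/4
  x_1 = -1/4;  a_1 = 5;  x_2 = (x_1 − 5)/7 = -3/4
  x_2 = -3/4;  a_2 = 1;  x_3 = (x_2 − 1)/7 = -1/4
  x_3 = -1/4;  a_3 = 5;  x_4 = (x_3 − 5)/7 = -3/4
  x_4 = -3/4;  a_4 = 1;  x_5 = (x_4 − 1)/7 = -1/4
Digits: (4, 5, 1, 5, 1).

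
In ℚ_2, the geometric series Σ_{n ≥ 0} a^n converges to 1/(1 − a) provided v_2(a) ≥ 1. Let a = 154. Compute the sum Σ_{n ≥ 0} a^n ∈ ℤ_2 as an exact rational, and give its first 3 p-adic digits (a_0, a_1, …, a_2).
Σ a^n = 1/(1 − a) = -1/153;  first 3 digits = (1, 1, 1)

v_2(a) = 1 ≥ 1, so the series converges in ℤ_2 to 1/(1 − a) = 1/(1 − 154) = -1/153. Expand this rational in ℤ_2: compute digits iteratively via d_i = x_i mod 2, x_{i+1} = (x_i − d_i)/2. The first 3 digits are (1, 1, 1).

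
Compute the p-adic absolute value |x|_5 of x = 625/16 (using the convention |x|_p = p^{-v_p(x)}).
|625/16|_5 = 1/625

Step 1 — compute v_5(x) by factoring powers of 5 out of the numerator and denominator: v_5(625/16) = 4. Step 2 — apply |x|_p = p^{-v_p(x)} = 5^{-4} = 1/625.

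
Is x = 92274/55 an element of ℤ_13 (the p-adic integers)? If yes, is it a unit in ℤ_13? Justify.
x ∈ ℤ_13 but not a unit; v_13(x) = 3 > 0

ℤ_13 = {x ∈ ℚ_13 : v_13(x) ≥ 0} and ℤ_13^× = {x ∈ ℤ_13 : v_13(x) = 0}. Here v_13(92274/55) = v_13(num) − v_13(den) = 3; compare against these criteria.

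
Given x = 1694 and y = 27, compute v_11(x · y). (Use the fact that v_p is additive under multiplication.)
v_11(45738) = 2

v_p(x) = 2 (factor: 1694 = 11^2 · 14); v_p(y) = 0 (factor: 27 = 11^0 · 27). Additivity: v_p(xy) = v_p(x) + v_p(y) = 2 + 0 = 2. (Direct check: xy = 45738 = 11^2 · (378).)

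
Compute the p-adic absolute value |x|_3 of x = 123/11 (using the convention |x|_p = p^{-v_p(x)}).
|123/11|_3 = 1/3

Step 1 — compute v_3(x) by factoring powers of 3 out of the numerator and denominator: v_3(123/11) = 1. Step 2 — apply |x|_p = p^{-v_p(x)} = 3^{-1} = 1/3.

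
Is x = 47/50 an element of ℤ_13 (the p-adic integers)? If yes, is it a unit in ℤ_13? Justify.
x ∈ ℤ_13^× (unit); v_13(x) = 0

ℤ_13 = {x ∈ ℚ_13 : v_13(x) ≥ 0} and ℤ_13^× = {x ∈ ℤ_13 : v_13(x) = 0}. Here v_13(47/50) = v_13(num) − v_13(den) = 0; compare against these criteria.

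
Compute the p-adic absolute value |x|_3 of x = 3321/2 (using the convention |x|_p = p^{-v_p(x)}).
|3321/2|_3 = 1/81

Step 1 — compute v_3(x) by factoring powers of 3 out of the numerator and denominator: v_3(3321/2) = 4. Step 2 — apply |x|_p = p^{-v_p(x)} = 3^{-4} = 1/81.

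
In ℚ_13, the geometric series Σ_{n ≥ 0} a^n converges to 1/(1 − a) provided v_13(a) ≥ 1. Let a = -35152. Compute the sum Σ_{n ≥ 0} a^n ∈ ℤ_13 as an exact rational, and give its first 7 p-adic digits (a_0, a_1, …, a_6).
Σ a^n = 1/(1 − a) = 1/35153;  first 7 digits = (1, 0, 0, 10, 11, 12, 8)

v_13(a) = 3 ≥ 1, so the series converges in ℤ_13 to 1/(1 − a) = 1/(1 − (-35152)) = 1/35153. Expand this rational in ℤ_13: compute digits iteratively via d_i = x_i mod 13, x_{i+1} = (x_i − d_i)/13. The first 7 digits are (1, 0, 0, 10, 11, 12, 8).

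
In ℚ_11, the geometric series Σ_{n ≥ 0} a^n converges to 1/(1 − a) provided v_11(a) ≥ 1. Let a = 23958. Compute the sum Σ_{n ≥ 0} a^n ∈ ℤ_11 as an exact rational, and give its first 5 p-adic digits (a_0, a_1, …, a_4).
Σ a^n = 1/(1 − a) = -1/23957;  first 5 digits = (1, 0, 0, 7, 1)

v_11(a) = 3 ≥ 1, so the series converges in ℤ_11 to 1/(1 − a) = 1/(1 − 23958) = -1/23957. Expand this rational in ℤ_11: compute digits iteratively via d_i = x_i mod 11, x_{i+1} = (x_i − d_i)/11. The first 5 digits are (1, 0, 0, 7, 1).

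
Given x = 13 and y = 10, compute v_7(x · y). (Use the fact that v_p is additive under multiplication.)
v_7(130) = 0

v_p(x) = 0 (factor: 13 = 7^0 · 13); v_p(y) = 0 (factor: 10 = 7^0 · 10). Additivity: v_p(xy) = v_p(x) + v_p(y) = 0 + 0 = 0. (Direct check: xy = 130 = 7^0 · (130).)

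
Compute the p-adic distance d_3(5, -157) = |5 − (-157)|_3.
d_3(5, -157) = 1/81

Step 1 — x − y = 5 − (-157) = 162. Step 2 — v_3(162) = 4 (factor: 162 = (3^4 · 2); the sign does not affect v_p). Step 3 — |x − y|_3 = 3^{-4} = 1/81.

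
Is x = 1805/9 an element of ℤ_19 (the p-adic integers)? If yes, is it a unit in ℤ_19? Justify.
x ∈ ℤ_19 but not a unit; v_19(x) = 2 > 0

ℤ_19 = {x ∈ ℚ_19 : v_19(x) ≥ 0} and ℤ_19^× = {x ∈ ℤ_19 : v_19(x) = 0}. Here v_19(1805/9) = v_19(num) − v_19(den) = 2; compare against these criteria.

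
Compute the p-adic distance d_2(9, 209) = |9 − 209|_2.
d_2(9, 209) = 1/8

Step 1 — x − y = 9 − 209 = -200. Step 2 — v_2(-200) = 3 (factor: -200 = −(2^3 · 25); the sign does not affect v_p). Step 3 — |x − y|_2 = 2^{-3} = 1/8.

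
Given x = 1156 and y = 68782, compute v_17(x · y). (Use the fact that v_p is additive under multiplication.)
v_17(79511992) = 5

v_p(x) = 2 (factor: 1156 = 17^2 · 4); v_p(y) = 3 (factor: 68782 = 17^3 · 14). Additivity: v_p(xy) = v_p(x) + v_p(y) = 2 + 3 = 5. (Direct check: xy = 79511992 = 17^5 · (56).)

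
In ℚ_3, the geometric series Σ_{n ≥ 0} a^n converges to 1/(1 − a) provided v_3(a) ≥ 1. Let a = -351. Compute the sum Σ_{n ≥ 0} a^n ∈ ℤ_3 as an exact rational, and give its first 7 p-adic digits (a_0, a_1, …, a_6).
Σ a^n = 1/(1 − a) = 1/352;  first 7 digits = (1, 0, 0, 2, 1, 1, 0)

v_3(a) = 3 ≥ 1, so the series converges in ℤ_3 to 1/(1 − a) = 1/(1 − (-351)) = 1/352. Expand this rational in ℤ_3: compute digits iteratively via d_i = x_i mod 3, x_{i+1} = (x_i − d_i)/3. The first 7 digits are (1, 0, 0, 2, 1, 1, 0).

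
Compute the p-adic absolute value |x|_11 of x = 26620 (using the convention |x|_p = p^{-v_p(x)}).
|26620|_11 = 1/1331

Step 1 — compute v_11(x) by factoring powers of 11 out of the numerator and denominator: v_11(26620) = 3. Step 2 — apply |x|_p = p^{-v_p(x)} = 11^{-3} = 1/1331.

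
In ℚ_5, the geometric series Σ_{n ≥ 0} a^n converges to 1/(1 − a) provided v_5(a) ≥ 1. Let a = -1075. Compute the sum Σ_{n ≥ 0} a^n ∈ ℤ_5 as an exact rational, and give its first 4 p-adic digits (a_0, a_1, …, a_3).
Σ a^n = 1/(1 − a) = 1/1076;  first 4 digits = (1, 0, 2, 1)

v_5(a) = 2 ≥ 1, so the series converges in ℤ_5 to 1/(1 − a) = 1/(1 − (-1075)) = 1/1076. Expand this rational in ℤ_5: compute digits iteratively via d_i = x_i mod 5, x_{i+1} = (x_i − d_i)/5. The first 4 digits are (1, 0, 2, 1).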